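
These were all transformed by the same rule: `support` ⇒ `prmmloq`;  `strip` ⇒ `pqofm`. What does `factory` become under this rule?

cxzqlov

This is a Caesar cipher with shift 23.
For factory: f+23=c, a+23=x, c+23=z, t+23=q, o+23=l, r+23=o, y+23=v.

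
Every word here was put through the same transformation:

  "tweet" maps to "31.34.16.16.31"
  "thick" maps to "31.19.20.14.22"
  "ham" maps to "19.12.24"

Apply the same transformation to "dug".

15.32.18

t is letter #20 and maps to 31: an offset of 11. The number is (letter's place in the alphabet, a=1) + 11.
For dug: d=4→15, u=21→32, g=7→18.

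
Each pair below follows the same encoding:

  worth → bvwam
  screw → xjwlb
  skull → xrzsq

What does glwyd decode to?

Shifts by position in worth: pos 0: w→b (+5), pos 1: o→v (+7), pos 2: r→w (+5), pos 3: t→a (+7) — repeating every 2. A repeating key of period 2 is used — shifts +5, +7 over and over.
Undoing it on glwyd: g−5=b, l−7=e, w−5=r, y−7=r, d−5=y.

berry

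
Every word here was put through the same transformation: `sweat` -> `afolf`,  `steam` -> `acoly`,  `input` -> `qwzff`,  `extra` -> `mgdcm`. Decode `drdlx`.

vital

The shift increases by 1 at each position, starting from +8: 8, 9, 10, ….
Undoing it on drdlx: d−8=v, r−9=i, d−10=t, l−11=a, x−12=l.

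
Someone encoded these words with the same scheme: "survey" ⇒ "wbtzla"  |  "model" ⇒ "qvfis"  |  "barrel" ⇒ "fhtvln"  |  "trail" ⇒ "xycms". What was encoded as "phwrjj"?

The shifts repeat in a cycle of length 3: positions 0,1,… shift by +4, +7, +2, then the pattern repeats.
Reversing it on phwrjj: p−4=l, h−7=a, w−2=u, r−4=n, j−7=c, j−2=h.

launch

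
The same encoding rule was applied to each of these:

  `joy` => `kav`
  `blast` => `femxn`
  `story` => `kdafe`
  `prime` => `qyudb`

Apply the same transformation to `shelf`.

rxqte

The output letters match the input read backwards, each shifted +12: joy reversed is yoj. The word is reversed, then every letter is shifted forward by 12.
For shelf: reverse → flehs; then shift: f+12=r, l+12=x, e+12=q, h+12=t, s+12=e.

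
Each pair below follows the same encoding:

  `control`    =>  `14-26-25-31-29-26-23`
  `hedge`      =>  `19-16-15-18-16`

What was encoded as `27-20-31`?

pit

c is letter #3 and maps to 14: an offset of 11. Letters become their 1-based position plus 11 (so a→12, b→13, …).
Reversing it on 27-20-31: 27→(27−11)÷1=16=p, 20→(20−11)÷1=9=i, 31→(31−11)÷1=20=t.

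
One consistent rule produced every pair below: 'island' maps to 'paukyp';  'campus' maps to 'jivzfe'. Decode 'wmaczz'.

In island: i→p is +7, s→a is +8, l→u is +9, a→k is +10 — the shift increases by 1 each position. Each letter shifts forward by (position + 7), i.e. 7, 8, 9, … — the shift grows by one for each successive letter.
Decoding wmaczz: w−7=p, m−8=e, a−9=r, c−10=s, z−11=o, z−12=n.

person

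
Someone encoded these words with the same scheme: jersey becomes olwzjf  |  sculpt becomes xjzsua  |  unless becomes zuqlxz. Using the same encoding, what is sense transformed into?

xlszj

It's a Vigenère-style cipher with numeric key [5,7]: position i shifts by key[i mod 2].
Applying it to sense: s+5=x, e+7=l, n+5=s, s+7=z, e+5=j.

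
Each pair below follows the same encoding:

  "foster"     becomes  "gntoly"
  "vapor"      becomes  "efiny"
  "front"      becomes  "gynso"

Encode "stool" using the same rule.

tonnc

This is an affine cipher: with a=0,…,z=25, each position x becomes (21x+5) mod 26.
Applying it to stool: s(18)→21·18+5≡19=t; t(19)→21·19+5≡14=o; o(14)→21·14+5≡13=n; o(14)→21·14+5≡13=n; l(11)→21·11+5≡2=c (all mod 26).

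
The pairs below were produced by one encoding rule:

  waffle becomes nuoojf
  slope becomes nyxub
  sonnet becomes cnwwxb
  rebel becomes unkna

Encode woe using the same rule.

nxf

The output letters match the input read backwards, each shifted +9: waffle reversed is elffaw. The word is reversed, then every letter is shifted forward by 9.
For woe: reverse → eow; then shift: e+9=n, o+9=x, w+9=f.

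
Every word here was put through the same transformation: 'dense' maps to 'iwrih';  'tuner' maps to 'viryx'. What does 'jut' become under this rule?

The output letters match the input read backwards, each shifted +4: dense reversed is esned. Two steps: reverse the string, then apply a Caesar shift of +4.
On jut: reverse → tuj; then shift: t+4=x, u+4=y, j+4=n.

xyn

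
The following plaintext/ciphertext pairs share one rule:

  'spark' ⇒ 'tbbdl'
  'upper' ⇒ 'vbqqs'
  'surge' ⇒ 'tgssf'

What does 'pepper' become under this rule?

qqqbfd

Shifts by position in spark: pos 0: s→t (+1), pos 1: p→b (+12), pos 2: a→b (+1), pos 3: r→d (+12) — repeating every 2. The shifts repeat in a cycle of length 2: positions 0,1,… shift by +1, +12, then the pattern repeats.
For pepper: p+1=q, e+12=q, p+1=q, p+12=b, e+1=f, r+12=d.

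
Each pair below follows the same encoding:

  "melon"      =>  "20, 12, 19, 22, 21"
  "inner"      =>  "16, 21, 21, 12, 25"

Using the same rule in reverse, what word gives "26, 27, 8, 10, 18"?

stack

m is letter #13 and maps to 20: an offset of 7. Letters become their 1-based position plus 7 (so a→8, b→9, …).
Undoing it on 26, 27, 8, 10, 18: 26→(26−7)÷1=19=s, 27→(27−7)÷1=20=t, 8→(8−7)÷1=1=a, 10→(10−7)÷1=3=c, 18→(18−7)÷1=11=k.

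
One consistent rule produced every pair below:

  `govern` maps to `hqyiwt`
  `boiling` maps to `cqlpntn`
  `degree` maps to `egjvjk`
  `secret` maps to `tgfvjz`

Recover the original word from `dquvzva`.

Letter i (0-indexed) is shifted by i+1, so successive shifts are 1, 2, 3, ….
Decoding dquvzva: d−1=c, q−2=o, u−3=r, v−4=r, z−5=u, v−6=p, a−7=t.

corrupt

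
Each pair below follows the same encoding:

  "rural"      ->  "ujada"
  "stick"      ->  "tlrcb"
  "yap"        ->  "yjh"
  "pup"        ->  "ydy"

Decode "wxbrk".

The output letters match the input read backwards, each shifted +9: rural reversed is larur. Two steps: reverse the string, then apply a Caesar shift of +9.
Decoding wxbrk: shift back: w−9=n, x−9=o, b−9=s, r−9=i, k−9=b → nosib; then reverse → bison.

bison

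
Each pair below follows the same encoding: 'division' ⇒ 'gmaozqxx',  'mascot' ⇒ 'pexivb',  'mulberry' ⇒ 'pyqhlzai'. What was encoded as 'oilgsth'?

In division: d→g is +3, i→m is +4, v→a is +5, i→o is +6 — the shift increases by 1 each position. Letter i (0-indexed) is shifted by i+3, so successive shifts are 3, 4, 5, ….
Decoding oilgsth: o−3=l, i−4=e, l−5=g, g−6=a, s−7=l, t−8=l, h−9=y.

legally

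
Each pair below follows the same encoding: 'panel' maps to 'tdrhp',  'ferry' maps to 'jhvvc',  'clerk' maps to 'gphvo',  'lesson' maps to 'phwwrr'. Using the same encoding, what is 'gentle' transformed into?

The shift depends on letter class: consonant p→t is +4, but vowel a→d is +3. The rule splits by letter class: vowels +3, consonants +4.
On gentle: g(cons)+4=k, e(vowel)+3=h, n(cons)+4=r, t(cons)+4=x, l(cons)+4=p, e(vowel)+3=h.

khrxph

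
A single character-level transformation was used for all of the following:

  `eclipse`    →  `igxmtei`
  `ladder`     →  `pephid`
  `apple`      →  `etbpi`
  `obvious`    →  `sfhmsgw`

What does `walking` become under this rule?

Shifts by position in eclipse: pos 0: e→i (+4), pos 1: c→g (+4), pos 2: l→x (+12), pos 3: i→m (+4), pos 4: p→t (+4), pos 5: s→e (+12) — repeating every 3. It's a Vigenère-style cipher with numeric key [4,4,12]: position i shifts by key[i mod 3].
Applying it to walking: w+4=a, a+4=e, l+12=x, k+4=o, i+4=m, n+12=z, g+4=k.

aexomzk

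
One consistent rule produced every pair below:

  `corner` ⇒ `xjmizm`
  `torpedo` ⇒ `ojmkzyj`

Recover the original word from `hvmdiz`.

Each letter is shifted forward by 21 in the alphabet (a Caesar shift of +21).
Reversing it on hvmdiz: h−21=m, v−21=a, m−21=r, d−21=i, i−21=n, z−21=e.

marine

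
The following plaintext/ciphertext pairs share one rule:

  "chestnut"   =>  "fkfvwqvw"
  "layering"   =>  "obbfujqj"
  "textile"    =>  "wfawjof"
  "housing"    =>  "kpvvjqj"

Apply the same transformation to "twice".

wzjff

The shift depends on letter class: consonant c→f is +3, but vowel e→f is +1. Vowels shift forward by 1 and consonants shift forward by 3.
On twice: t(cons)+3=w, w(cons)+3=z, i(vowel)+1=j, c(cons)+3=f, e(vowel)+1=f.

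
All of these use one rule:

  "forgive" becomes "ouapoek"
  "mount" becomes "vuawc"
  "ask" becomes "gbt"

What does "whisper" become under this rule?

The rule splits by letter class: vowels +6, consonants +9.
On whisper: w(cons)+9=f, h(cons)+9=q, i(vowel)+6=o, s(cons)+9=b, p(cons)+9=y, e(vowel)+6=k, r(cons)+9=a.

fqobyka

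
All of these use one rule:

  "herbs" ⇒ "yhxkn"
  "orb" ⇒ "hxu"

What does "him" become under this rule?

son

The output letters match the input read backwards, each shifted +6: herbs reversed is sbreh. Read the word backwards and shift each letter +6.
Applying it to him: reverse → mih; then shift: m+6=s, i+6=o, h+6=n.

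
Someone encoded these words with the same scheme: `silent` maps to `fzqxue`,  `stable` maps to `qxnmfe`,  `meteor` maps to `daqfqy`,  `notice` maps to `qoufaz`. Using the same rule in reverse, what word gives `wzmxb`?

plank

The output letters match the input read backwards, each shifted +12: silent reversed is tnelis. Two steps: reverse the string, then apply a Caesar shift of +12.
Reversing it on wzmxb: shift back: w−12=k, z−12=n, m−12=a, x−12=l, b−12=p → knalp; then reverse → plank.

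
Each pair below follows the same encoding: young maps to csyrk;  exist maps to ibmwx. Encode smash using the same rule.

Compare letters: y→c is +4, o→s is +4, u→y is +4 — a constant shift. Every letter moves 4 places later in the alphabet, wrapping around z→a.
On smash: s+4=w, m+4=q, a+4=e, s+4=w, h+4=l.

wqewl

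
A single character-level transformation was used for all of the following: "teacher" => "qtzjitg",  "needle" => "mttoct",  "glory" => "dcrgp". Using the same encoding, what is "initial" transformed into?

t(19)→q(16) and e(4)→t(19) fit y≡5x+25 (mod 26); the inverse of 5 mod 26 is 21. Each letter's alphabet position (a=0..z=25) is mapped through 5·x+25 mod 26 — an affine cipher.
For initial: i(8)→5·8+25≡13=n; n(13)→5·13+25≡12=m; i(8)→5·8+25≡13=n; t(19)→5·19+25≡16=q; i(8)→5·8+25≡13=n; a(0)→5·0+25≡25=z; l(11)→5·11+25≡2=c (all mod 26).

nmnqnzc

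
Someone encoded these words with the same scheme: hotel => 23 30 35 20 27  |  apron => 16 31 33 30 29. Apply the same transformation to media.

h is letter #8 and maps to 23: an offset of 15. Letters become their 1-based position plus 15 (so a→16, b→17, …).
Applying it to media: m=13→28, e=5→20, d=4→19, i=9→24, a=1→16.

28 20 19 24 16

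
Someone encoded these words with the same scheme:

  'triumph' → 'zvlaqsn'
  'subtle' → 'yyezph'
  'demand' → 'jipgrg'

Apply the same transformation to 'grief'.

Shifts by position in triumph: pos 0: t→z (+6), pos 1: r→v (+4), pos 2: i→l (+3), pos 3: u→a (+6), pos 4: m→q (+4), pos 5: p→s (+3) — repeating every 3. It's a Vigenère-style cipher with numeric key [6,4,3]: position i shifts by key[i mod 3].
For grief: g+6=m, r+4=v, i+3=l, e+6=k, f+4=j.

mvlkj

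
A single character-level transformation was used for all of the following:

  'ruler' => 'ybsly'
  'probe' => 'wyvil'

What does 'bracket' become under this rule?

Compare letters: r→y is +7, u→b is +7, l→s is +7 — a constant shift. It's a constant shift of +7 (ROT7).
For bracket: b+7=i, r+7=y, a+7=h, c+7=j, k+7=r, e+7=l, t+7=a.

iyhjrla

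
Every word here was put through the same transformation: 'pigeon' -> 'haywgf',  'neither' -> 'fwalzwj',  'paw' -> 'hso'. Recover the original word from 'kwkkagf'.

session

Compare letters: p→h is +18, i→a is +18, g→y is +18 — a constant shift. Every letter moves 18 places later in the alphabet, wrapping around z→a.
Undoing it on kwkkagf: k−18=s, w−18=e, k−18=s, k−18=s, a−18=i, g−18=o, f−18=n.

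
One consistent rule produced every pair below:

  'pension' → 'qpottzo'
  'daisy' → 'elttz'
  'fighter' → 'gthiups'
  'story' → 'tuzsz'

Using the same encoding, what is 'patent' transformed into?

The shift depends on letter class: consonant p→q is +1, but vowel e→p is +11. The rule splits by letter class: vowels +11, consonants +1.
Applying it to patent: p(cons)+1=q, a(vowel)+11=l, t(cons)+1=u, e(vowel)+11=p, n(cons)+1=o, t(cons)+1=u.

qlupou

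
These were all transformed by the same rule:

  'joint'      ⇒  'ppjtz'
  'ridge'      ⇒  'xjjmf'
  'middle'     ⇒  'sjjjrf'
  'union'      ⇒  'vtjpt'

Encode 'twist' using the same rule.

zcjyz

The shift depends on letter class: consonant j→p is +6, but vowel o→p is +1. Two shifts are in play — +1 for a/e/i/o/u, +6 for every other letter.
Applying it to twist: t(cons)+6=z, w(cons)+6=c, i(vowel)+1=j, s(cons)+6=y, t(cons)+6=z.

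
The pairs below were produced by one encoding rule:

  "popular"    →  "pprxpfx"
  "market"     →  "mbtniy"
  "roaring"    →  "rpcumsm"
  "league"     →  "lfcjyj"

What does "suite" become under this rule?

svkwi

In popular: p→p is +0, o→p is +1, p→r is +2, u→x is +3 — the shift increases by 1 each position. Each letter shifts forward by its position index (0, 1, 2, …) — the shift grows by one for each successive letter.
On suite: s+0=s, u+1=v, i+2=k, t+3=w, e+4=i.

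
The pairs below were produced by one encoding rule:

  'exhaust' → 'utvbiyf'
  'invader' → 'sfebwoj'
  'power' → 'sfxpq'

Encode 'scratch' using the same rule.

The output letters match the input read backwards, each shifted +1: exhaust reversed is tsuahxe. Read the word backwards and shift each letter +1.
Applying it to scratch: reverse → hctarcs; then shift: h+1=i, c+1=d, t+1=u, a+1=b, r+1=s, c+1=d, s+1=t.

idubsdt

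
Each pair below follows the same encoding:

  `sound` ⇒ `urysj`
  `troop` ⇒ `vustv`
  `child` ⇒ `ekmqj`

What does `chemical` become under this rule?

ekirojiu

The shift increases by 1 at each position, starting from +2: 2, 3, 4, ….
For chemical: c+2=e, h+3=k, e+4=i, m+5=r, i+6=o, c+7=j, a+8=i, l+9=u.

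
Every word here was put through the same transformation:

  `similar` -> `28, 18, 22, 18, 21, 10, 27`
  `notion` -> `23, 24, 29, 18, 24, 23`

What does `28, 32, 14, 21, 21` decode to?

swell

s is letter #19 and maps to 28: an offset of 9. Letters become their 1-based position plus 9 (so a→10, b→11, …).
Undoing it on 28, 32, 14, 21, 21: 28→(28−9)÷1=19=s, 32→(32−9)÷1=23=w, 14→(14−9)÷1=5=e, 21→(21−9)÷1=12=l, 21→(21−9)÷1=12=l.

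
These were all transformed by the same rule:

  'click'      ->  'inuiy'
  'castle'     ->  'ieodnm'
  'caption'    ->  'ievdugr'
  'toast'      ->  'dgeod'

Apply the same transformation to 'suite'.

osudm

c(2)→i(8) and l(11)→n(13) fit y≡15x+4 (mod 26); the inverse of 15 mod 26 is 7. This is an affine cipher: with a=0,…,z=25, each position x becomes (15x+4) mod 26.
On suite: s(18)→15·18+4≡14=o; u(20)→15·20+4≡18=s; i(8)→15·8+4≡20=u; t(19)→15·19+4≡3=d; e(4)→15·4+4≡12=m (all mod 26).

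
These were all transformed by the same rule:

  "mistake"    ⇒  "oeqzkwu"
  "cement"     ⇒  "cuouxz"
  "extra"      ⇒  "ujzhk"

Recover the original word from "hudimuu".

refugee

m(12)→o(14) and i(8)→e(4) fit y≡9x+10 (mod 26); the inverse of 9 mod 26 is 3. Each letter's alphabet position (a=0..z=25) is mapped through 9·x+10 mod 26 — an affine cipher.
Undoing it on hudimuu: h(7)→3·(7−10)≡17=r; u(20)→3·(20−10)≡4=e; d(3)→3·(3−10)≡5=f; i(8)→3·(8−10)≡20=u; m(12)→3·(12−10)≡6=g; u(20)→3·(20−10)≡4=e; u(20)→3·(20−10)≡4=e (all mod 26).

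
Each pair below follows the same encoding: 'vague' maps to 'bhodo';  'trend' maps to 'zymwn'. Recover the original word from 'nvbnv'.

In vague: v→b is +6, a→h is +7, g→o is +8, u→d is +9 — the shift increases by 1 each position. Letter i (0-indexed) is shifted by i+6, so successive shifts are 6, 7, 8, ….
Undoing it on nvbnv: n−6=h, v−7=o, b−8=t, n−9=e, v−10=l.

hotel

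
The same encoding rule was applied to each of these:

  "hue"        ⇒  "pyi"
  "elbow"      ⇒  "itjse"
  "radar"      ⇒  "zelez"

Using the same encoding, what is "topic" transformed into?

The shift depends on letter class: consonant h→p is +8, but vowel u→y is +4. Vowels shift forward by 4 and consonants shift forward by 8.
On topic: t(cons)+8=b, o(vowel)+4=s, p(cons)+8=x, i(vowel)+4=m, c(cons)+8=k.

bsxmk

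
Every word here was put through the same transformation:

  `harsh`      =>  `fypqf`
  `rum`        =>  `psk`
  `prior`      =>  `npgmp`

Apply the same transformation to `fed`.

Each letter is shifted forward by 24 in the alphabet (a Caesar shift of +24).
For fed: f+24=d, e+24=c, d+24=b.

dcb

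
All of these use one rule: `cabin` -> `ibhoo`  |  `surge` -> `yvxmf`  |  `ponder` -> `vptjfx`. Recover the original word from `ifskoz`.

cement

Shifts by position in cabin: pos 0: c→i (+6), pos 1: a→b (+1), pos 2: b→h (+6), pos 3: i→o (+6), pos 4: n→o (+1) — repeating every 3. A repeating key of period 3 is used — shifts +6, +1, +6 over and over.
Decoding ifskoz: i−6=c, f−1=e, s−6=m, k−6=e, o−1=n, z−6=t.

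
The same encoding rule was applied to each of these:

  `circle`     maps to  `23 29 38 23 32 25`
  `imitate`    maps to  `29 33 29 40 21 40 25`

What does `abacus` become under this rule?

Letters become their 1-based position plus 20 (so a→21, b→22, …).
Applying it to abacus: a=1→21, b=2→22, a=1→21, c=3→23, u=21→41, s=19→39.

21 22 21 23 41 39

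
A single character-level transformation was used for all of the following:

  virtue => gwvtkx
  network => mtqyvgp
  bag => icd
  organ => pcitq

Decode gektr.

price

The output letters match the input read backwards, each shifted +2: virtue reversed is eutriv. Read the word backwards and shift each letter +2.
Undoing it on gektr: shift back: g−2=e, e−2=c, k−2=i, t−2=r, r−2=p → ecirp; then reverse → price.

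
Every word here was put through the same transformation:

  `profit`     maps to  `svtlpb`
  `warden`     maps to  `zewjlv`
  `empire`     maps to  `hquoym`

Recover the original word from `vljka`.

sheet

In profit: p→s is +3, r→v is +4, o→t is +5, f→l is +6 — the shift increases by 1 each position. The shift increases by 1 at each position, starting from +3: 3, 4, 5, ….
Decoding vljka: v−3=s, l−4=h, j−5=e, k−6=e, a−7=t.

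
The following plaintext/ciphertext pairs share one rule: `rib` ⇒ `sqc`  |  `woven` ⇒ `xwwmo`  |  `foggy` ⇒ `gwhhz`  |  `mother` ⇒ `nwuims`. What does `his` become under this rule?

iqt

The rule splits by letter class: vowels +8, consonants +1.
On his: h(cons)+1=i, i(vowel)+8=q, s(cons)+1=t.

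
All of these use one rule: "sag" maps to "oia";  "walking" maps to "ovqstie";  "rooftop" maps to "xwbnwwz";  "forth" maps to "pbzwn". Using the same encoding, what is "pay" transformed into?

gix

The output letters match the input read backwards, each shifted +8: sag reversed is gas. Read the word backwards and shift each letter +8.
Applying it to pay: reverse → yap; then shift: y+8=g, a+8=i, p+8=x.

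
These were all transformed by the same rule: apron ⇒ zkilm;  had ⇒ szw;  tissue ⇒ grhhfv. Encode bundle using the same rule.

yfmwov

Each letter is replaced by its mirror in the alphabet: a↔z, b↔y, c↔x, and so on (the Atbash cipher).
For bundle: b↔y, u↔f, n↔m, d↔w, l↔o, e↔v.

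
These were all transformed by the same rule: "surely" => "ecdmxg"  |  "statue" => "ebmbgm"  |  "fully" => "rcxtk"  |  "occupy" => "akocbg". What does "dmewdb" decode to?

resort

Shifts by position in surely: pos 0: s→e (+12), pos 1: u→c (+8), pos 2: r→d (+12), pos 3: e→m (+8) — repeating every 2. A repeating key of period 2 is used — shifts +12, +8 over and over.
Reversing it on dmewdb: d−12=r, m−8=e, e−12=s, w−8=o, d−12=r, b−8=t.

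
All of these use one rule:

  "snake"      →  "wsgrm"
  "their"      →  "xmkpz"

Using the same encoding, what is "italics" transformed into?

In snake: s→w is +4, n→s is +5, a→g is +6, k→r is +7 — the shift increases by 1 each position. Each letter shifts forward by (position + 4), i.e. 4, 5, 6, … — the shift grows by one for each successive letter.
Applying it to italics: i+4=m, t+5=y, a+6=g, l+7=s, i+8=q, c+9=l, s+10=c.

mygsqlc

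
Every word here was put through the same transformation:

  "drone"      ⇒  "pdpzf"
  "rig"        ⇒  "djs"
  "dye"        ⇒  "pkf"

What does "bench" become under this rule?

The shift depends on letter class: consonant d→p is +12, but vowel o→p is +1. Two shifts are in play — +1 for a/e/i/o/u, +12 for every other letter.
Applying it to bench: b(cons)+12=n, e(vowel)+1=f, n(cons)+12=z, c(cons)+12=o, h(cons)+12=t.

nfzot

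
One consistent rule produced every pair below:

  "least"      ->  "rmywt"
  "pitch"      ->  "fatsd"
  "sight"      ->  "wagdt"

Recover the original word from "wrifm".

Treating letters as 0–25, the rule is x ↦ 23x + 24 (mod 26).
Reversing it on wrifm: w(22)→17·(22−24)≡18=s; r(17)→17·(17−24)≡11=l; i(8)→17·(8−24)≡14=o; f(5)→17·(5−24)≡15=p; m(12)→17·(12−24)≡4=e (all mod 26).

slope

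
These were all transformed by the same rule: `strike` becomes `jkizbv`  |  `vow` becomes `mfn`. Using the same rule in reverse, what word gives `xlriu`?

Compare letters: s→j is +17, t→k is +17, r→i is +17 — a constant shift. Every letter moves 17 places later in the alphabet, wrapping around z→a.
Decoding xlriu: x−17=g, l−17=u, r−17=a, i−17=r, u−17=d.

guard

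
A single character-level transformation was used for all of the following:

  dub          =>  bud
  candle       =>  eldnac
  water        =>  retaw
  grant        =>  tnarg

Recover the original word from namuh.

The word is simply reversed.
Undoing it on namuh: then reverse → human.

human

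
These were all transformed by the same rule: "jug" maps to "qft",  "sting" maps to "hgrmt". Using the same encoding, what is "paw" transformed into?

kzd

This is the alphabet-reversal cipher (Atbash): a becomes z, b becomes y, etc.
On paw: p↔k, a↔z, w↔d.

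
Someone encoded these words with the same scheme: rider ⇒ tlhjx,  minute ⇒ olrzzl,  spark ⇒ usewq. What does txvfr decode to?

rural

In rider: r→t is +2, i→l is +3, d→h is +4, e→j is +5 — the shift increases by 1 each position. Letter i (0-indexed) is shifted by i+2, so successive shifts are 2, 3, 4, ….
Reversing it on txvfr: t−2=r, x−3=u, v−4=r, f−5=a, r−6=l.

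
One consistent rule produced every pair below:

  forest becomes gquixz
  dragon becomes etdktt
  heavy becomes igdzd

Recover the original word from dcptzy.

In forest: f→g is +1, o→q is +2, r→u is +3, e→i is +4 — the shift increases by 1 each position. Letter i (0-indexed) is shifted by i+1, so successive shifts are 1, 2, 3, ….
Decoding dcptzy: d−1=c, c−2=a, p−3=m, t−4=p, z−5=u, y−6=s.

campus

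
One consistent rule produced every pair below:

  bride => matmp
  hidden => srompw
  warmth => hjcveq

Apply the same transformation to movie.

xxgrp

Shifts by position in bride: pos 0: b→m (+11), pos 1: r→a (+9), pos 2: i→t (+11), pos 3: d→m (+9) — repeating every 2. The shifts repeat in a cycle of length 2: positions 0,1,… shift by +11, +9, then the pattern repeats.
On movie: m+11=x, o+9=x, v+11=g, i+9=r, e+11=p.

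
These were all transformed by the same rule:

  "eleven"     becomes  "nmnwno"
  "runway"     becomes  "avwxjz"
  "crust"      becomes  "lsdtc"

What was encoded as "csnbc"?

treat

Shifts by position in eleven: pos 0: e→n (+9), pos 1: l→m (+1), pos 2: e→n (+9), pos 3: v→w (+1) — repeating every 2. The shifts repeat in a cycle of length 2: positions 0,1,… shift by +9, +1, then the pattern repeats.
Undoing it on csnbc: c−9=t, s−1=r, n−9=e, b−1=a, c−9=t.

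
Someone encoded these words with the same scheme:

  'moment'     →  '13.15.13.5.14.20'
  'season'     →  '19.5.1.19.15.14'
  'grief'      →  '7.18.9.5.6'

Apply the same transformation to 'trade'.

m is letter #13 and maps to 13: an offset of 0. Each letter is replaced by its alphabet position (a=1, b=2, …, z=26).
For trade: t=20→20, r=18→18, a=1→1, d=4→4, e=5→5.

20.18.1.4.5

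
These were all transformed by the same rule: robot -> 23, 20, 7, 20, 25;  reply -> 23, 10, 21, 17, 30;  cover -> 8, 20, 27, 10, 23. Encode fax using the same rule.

11, 6, 29

Each letter is replaced by its alphabet position (a=1..z=26) + 5.
For fax: f=6→11, a=1→6, x=24→29.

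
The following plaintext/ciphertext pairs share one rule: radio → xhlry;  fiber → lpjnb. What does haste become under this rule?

In radio: r→x is +6, a→h is +7, d→l is +8, i→r is +9 — the shift increases by 1 each position. Letter i (0-indexed) is shifted by i+6, so successive shifts are 6, 7, 8, ….
On haste: h+6=n, a+7=h, s+8=a, t+9=c, e+10=o.

nhaco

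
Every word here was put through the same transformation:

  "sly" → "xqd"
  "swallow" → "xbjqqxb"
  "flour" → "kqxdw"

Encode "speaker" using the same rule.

The shift depends on letter class: consonant s→x is +5, but vowel a→j is +9. The rule splits by letter class: vowels +9, consonants +5.
On speaker: s(cons)+5=x, p(cons)+5=u, e(vowel)+9=n, a(vowel)+9=j, k(cons)+5=p, e(vowel)+9=n, r(cons)+5=w.

xunjpnw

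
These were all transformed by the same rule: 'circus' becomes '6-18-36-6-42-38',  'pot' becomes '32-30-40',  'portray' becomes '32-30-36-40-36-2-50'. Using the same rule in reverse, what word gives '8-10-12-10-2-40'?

defeat

With a=1..z=26, the number is 2·pos.
Decoding 8-10-12-10-2-40: 8→(8−0)÷2=4=d, 10→(10−0)÷2=5=e, 12→(12−0)÷2=6=f, 10→(10−0)÷2=5=e, 2→(2−0)÷2=1=a, 40→(40−0)÷2=20=t.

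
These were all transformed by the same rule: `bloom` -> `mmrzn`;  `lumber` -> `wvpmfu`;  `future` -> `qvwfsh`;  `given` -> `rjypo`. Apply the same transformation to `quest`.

Shifts by position in bloom: pos 0: b→m (+11), pos 1: l→m (+1), pos 2: o→r (+3), pos 3: o→z (+11), pos 4: m→n (+1) — repeating every 3. A repeating key of period 3 is used — shifts +11, +1, +3 over and over.
On quest: q+11=b, u+1=v, e+3=h, s+11=d, t+1=u.

bvhdu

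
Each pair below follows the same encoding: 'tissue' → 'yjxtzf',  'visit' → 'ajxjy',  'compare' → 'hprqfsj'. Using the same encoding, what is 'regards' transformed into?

A repeating key of period 2 is used — shifts +5, +1 over and over.
On regards: r+5=w, e+1=f, g+5=l, a+1=b, r+5=w, d+1=e, s+5=x.

wflbwex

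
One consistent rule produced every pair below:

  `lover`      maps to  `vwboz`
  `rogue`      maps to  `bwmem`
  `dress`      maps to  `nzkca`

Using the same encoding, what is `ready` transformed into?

bmgng

Shifts by position in lover: pos 0: l→v (+10), pos 1: o→w (+8), pos 2: v→b (+6), pos 3: e→o (+10), pos 4: r→z (+8) — repeating every 3. The shifts repeat in a cycle of length 3: positions 0,1,… shift by +10, +8, +6, then the pattern repeats.
For ready: r+10=b, e+8=m, a+6=g, d+10=n, y+8=g.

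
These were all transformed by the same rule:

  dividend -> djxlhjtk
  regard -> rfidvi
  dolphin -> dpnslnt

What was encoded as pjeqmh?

picnic

In dividend: d→d is +0, i→j is +1, v→x is +2, i→l is +3 — the shift increases by 1 each position. Each letter shifts forward by its position index (0, 1, 2, …) — the shift grows by one for each successive letter.
Reversing it on pjeqmh: p−0=p, j−1=i, e−2=c, q−3=n, m−4=i, h−5=c.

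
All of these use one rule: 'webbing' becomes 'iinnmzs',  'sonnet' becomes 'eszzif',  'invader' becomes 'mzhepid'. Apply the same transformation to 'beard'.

The shift depends on letter class: consonant w→i is +12, but vowel e→i is +4. Two shifts are in play — +4 for a/e/i/o/u, +12 for every other letter.
On beard: b(cons)+12=n, e(vowel)+4=i, a(vowel)+4=e, r(cons)+12=d, d(cons)+12=p.

niedp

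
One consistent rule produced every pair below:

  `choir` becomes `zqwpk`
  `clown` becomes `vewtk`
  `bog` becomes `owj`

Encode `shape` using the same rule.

mxipa

The output letters match the input read backwards, each shifted +8: choir reversed is riohc. The word is reversed, then every letter is shifted forward by 8.
On shape: reverse → epahs; then shift: e+8=m, p+8=x, a+8=i, h+8=p, s+8=a.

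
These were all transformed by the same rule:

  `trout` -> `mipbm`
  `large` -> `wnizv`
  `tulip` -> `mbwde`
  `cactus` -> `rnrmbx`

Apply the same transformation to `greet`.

zivvm

t(19)→m(12) and r(17)→i(8) fit y≡15x+13 (mod 26); the inverse of 15 mod 26 is 7. Treating letters as 0–25, the rule is x ↦ 15x + 13 (mod 26).
Applying it to greet: g(6)→15·6+13≡25=z; r(17)→15·17+13≡8=i; e(4)→15·4+13≡21=v; e(4)→15·4+13≡21=v; t(19)→15·19+13≡12=m (all mod 26).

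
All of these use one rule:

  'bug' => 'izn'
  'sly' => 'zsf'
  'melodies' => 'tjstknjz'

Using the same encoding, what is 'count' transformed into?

The rule splits by letter class: vowels +5, consonants +7.
Applying it to count: c(cons)+7=j, o(vowel)+5=t, u(vowel)+5=z, n(cons)+7=u, t(cons)+7=a.

jtzua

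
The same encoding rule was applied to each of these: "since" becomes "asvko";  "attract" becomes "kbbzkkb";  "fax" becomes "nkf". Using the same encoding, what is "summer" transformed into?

aeuuoz

Two shifts are in play — +10 for a/e/i/o/u, +8 for every other letter.
Applying it to summer: s(cons)+8=a, u(vowel)+10=e, m(cons)+8=u, m(cons)+8=u, e(vowel)+10=o, r(cons)+8=z.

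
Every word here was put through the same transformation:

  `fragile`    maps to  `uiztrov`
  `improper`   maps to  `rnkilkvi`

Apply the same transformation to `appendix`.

zkkvmwrc

Letters are reflected about the middle of the alphabet (position → 25−position): Atbash.
For appendix: a↔z, p↔k, p↔k, e↔v, n↔m, d↔w, i↔r, x↔c.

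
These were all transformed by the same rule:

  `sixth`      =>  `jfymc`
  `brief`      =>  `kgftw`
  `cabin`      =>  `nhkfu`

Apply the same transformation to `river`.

This is an affine cipher: with a=0,…,z=25, each position x becomes (3x+7) mod 26.
For river: r(17)→3·17+7≡6=g; i(8)→3·8+7≡5=f; v(21)→3·21+7≡18=s; e(4)→3·4+7≡19=t; r(17)→3·17+7≡6=g (all mod 26).

gfstg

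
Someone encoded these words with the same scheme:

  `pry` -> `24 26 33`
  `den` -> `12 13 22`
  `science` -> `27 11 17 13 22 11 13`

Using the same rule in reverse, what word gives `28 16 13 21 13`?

p is letter #16 and maps to 24: an offset of 8. Letters become their 1-based position plus 8 (so a→9, b→10, …).
Reversing it on 28 16 13 21 13: 28→(28−8)÷1=20=t, 16→(16−8)÷1=8=h, 13→(13−8)÷1=5=e, 21→(21−8)÷1=13=m, 13→(13−8)÷1=5=e.

theme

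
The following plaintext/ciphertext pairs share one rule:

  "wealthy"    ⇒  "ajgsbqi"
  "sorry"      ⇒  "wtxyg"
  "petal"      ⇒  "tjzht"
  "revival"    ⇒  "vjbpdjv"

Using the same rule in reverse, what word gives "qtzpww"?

motion

Each letter shifts forward by (position + 4), i.e. 4, 5, 6, … — the shift grows by one for each successive letter.
Reversing it on qtzpww: q−4=m, t−5=o, z−6=t, p−7=i, w−8=o, w−9=n.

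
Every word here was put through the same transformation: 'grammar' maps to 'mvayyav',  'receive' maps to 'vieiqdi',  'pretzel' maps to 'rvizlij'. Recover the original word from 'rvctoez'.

product

This is an affine cipher: with a=0,…,z=25, each position x becomes (15x+0) mod 26.
Reversing it on rvctoez: r(17)→7·(17−0)≡15=p; v(21)→7·(21−0)≡17=r; c(2)→7·(2−0)≡14=o; t(19)→7·(19−0)≡3=d; o(14)→7·(14−0)≡20=u; e(4)→7·(4−0)≡2=c; z(25)→7·(25−0)≡19=t (all mod 26).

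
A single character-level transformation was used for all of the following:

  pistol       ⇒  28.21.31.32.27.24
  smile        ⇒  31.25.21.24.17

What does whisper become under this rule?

35.20.21.31.28.17.30

Letters become their 1-based position plus 12 (so a→13, b→14, …).
On whisper: w=23→35, h=8→20, i=9→21, s=19→31, p=16→28, e=5→17, r=18→30.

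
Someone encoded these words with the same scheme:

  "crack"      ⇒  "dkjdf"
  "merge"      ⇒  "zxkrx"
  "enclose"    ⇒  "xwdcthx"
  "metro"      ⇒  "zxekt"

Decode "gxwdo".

c(2)→d(3) and r(17)→k(10) fit y≡23x+9 (mod 26); the inverse of 23 mod 26 is 17. This is an affine cipher: with a=0,…,z=25, each position x becomes (23x+9) mod 26.
Undoing it on gxwdo: g(6)→17·(6−9)≡1=b; x(23)→17·(23−9)≡4=e; w(22)→17·(22−9)≡13=n; d(3)→17·(3−9)≡2=c; o(14)→17·(14−9)≡7=h (all mod 26).

bench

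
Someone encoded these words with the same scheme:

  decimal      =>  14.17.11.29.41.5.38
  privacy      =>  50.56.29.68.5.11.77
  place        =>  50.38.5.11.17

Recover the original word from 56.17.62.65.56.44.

return

d(#4)→14 and e(#5)→17: differences scale by 3, so n = 3·pos + 2. The formula is n = 3×(alphabet index, a=1) + 2.
Reversing it on 56.17.62.65.56.44: 56→(56−2)÷3=18=r, 17→(17−2)÷3=5=e, 62→(62−2)÷3=20=t, 65→(65−2)÷3=21=u, 56→(56−2)÷3=18=r, 44→(44−2)÷3=14=n.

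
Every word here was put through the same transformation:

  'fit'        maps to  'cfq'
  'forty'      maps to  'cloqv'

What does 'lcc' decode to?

Compare letters: f→c is +23, i→f is +23, t→q is +23 — a constant shift. It's a constant shift of +23 (ROT23).
Reversing it on lcc: l−23=o, c−23=f, c−23=f.

off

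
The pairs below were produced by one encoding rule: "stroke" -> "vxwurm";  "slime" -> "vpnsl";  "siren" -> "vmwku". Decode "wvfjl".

Letter i (0-indexed) is shifted by i+3, so successive shifts are 3, 4, 5, ….
Decoding wvfjl: w−3=t, v−4=r, f−5=a, j−6=d, l−7=e.

trade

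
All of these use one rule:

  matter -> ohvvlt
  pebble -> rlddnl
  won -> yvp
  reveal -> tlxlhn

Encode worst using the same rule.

yvtuv

Two shifts are in play — +7 for a/e/i/o/u, +2 for every other letter.
For worst: w(cons)+2=y, o(vowel)+7=v, r(cons)+2=t, s(cons)+2=u, t(cons)+2=v.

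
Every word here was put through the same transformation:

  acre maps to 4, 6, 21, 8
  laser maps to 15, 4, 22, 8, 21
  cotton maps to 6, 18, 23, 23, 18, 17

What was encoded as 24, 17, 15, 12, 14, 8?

unlike

The number is (letter's place in the alphabet, a=1) + 3.
Undoing it on 24, 17, 15, 12, 14, 8: 24→(24−3)÷1=21=u, 17→(17−3)÷1=14=n, 15→(15−3)÷1=12=l, 12→(12−3)÷1=9=i, 14→(14−3)÷1=11=k, 8→(8−3)÷1=5=e.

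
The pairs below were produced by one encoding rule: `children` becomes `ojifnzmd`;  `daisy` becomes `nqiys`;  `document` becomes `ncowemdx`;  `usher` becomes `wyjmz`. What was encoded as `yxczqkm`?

Treating letters as 0–25, the rule is x ↦ 25x + 16 (mod 26).
Reversing it on yxczqkm: y(24)→25·(24−16)≡18=s; x(23)→25·(23−16)≡19=t; c(2)→25·(2−16)≡14=o; z(25)→25·(25−16)≡17=r; q(16)→25·(16−16)≡0=a; k(10)→25·(10−16)≡6=g; m(12)→25·(12−16)≡4=e (all mod 26).

storage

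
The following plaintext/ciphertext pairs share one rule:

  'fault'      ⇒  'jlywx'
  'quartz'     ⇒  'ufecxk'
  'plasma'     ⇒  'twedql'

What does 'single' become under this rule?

wtrrpp

Shifts by position in fault: pos 0: f→j (+4), pos 1: a→l (+11), pos 2: u→y (+4), pos 3: l→w (+11) — repeating every 2. It's a Vigenère-style cipher with numeric key [4,11]: position i shifts by key[i mod 2].
For single: s+4=w, i+11=t, n+4=r, g+11=r, l+4=p, e+11=p.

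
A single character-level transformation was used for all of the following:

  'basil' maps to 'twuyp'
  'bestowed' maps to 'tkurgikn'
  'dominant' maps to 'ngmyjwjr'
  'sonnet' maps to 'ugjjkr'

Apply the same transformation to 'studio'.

uronyg

b(1)→t(19) and a(0)→w(22) fit y≡23x+22 (mod 26); the inverse of 23 mod 26 is 17. This is an affine cipher: with a=0,…,z=25, each position x becomes (23x+22) mod 26.
Applying it to studio: s(18)→23·18+22≡20=u; t(19)→23·19+22≡17=r; u(20)→23·20+22≡14=o; d(3)→23·3+22≡13=n; i(8)→23·8+22≡24=y; o(14)→23·14+22≡6=g (all mod 26).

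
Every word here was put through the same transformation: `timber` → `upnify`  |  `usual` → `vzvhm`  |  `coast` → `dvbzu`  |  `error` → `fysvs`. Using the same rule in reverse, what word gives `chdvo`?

Shifts by position in timber: pos 0: t→u (+1), pos 1: i→p (+7), pos 2: m→n (+1), pos 3: b→i (+7) — repeating every 2. The shifts repeat in a cycle of length 2: positions 0,1,… shift by +1, +7, then the pattern repeats.
Reversing it on chdvo: c−1=b, h−7=a, d−1=c, v−7=o, o−1=n.

bacon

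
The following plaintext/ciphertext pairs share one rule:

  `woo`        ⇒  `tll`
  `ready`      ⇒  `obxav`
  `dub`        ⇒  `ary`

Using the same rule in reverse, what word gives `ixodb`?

large

Compare letters: w→t is +23, o→l is +23, o→l is +23 — a constant shift. It's a constant shift of +23 (ROT23).
Reversing it on ixodb: i−23=l, x−23=a, o−23=r, d−23=g, b−23=e.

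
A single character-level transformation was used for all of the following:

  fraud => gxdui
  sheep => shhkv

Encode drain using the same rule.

qldug

The output letters match the input read backwards, each shifted +3: fraud reversed is duarf. Two steps: reverse the string, then apply a Caesar shift of +3.
Applying it to drain: reverse → niard; then shift: n+3=q, i+3=l, a+3=d, r+3=u, d+3=g.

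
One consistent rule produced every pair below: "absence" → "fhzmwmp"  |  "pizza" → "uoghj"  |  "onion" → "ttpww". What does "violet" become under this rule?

aovtnd

In absence: a→f is +5, b→h is +6, s→z is +7, e→m is +8 — the shift increases by 1 each position. Letter i (0-indexed) is shifted by i+5, so successive shifts are 5, 6, 7, ….
For violet: v+5=a, i+6=o, o+7=v, l+8=t, e+9=n, t+10=d.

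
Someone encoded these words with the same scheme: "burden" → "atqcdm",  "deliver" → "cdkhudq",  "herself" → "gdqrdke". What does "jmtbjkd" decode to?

Compare letters: b→a is +25, u→t is +25, r→q is +25 — a constant shift. Each letter is shifted forward by 25 in the alphabet (a Caesar shift of +25).
Reversing it on jmtbjkd: j−25=k, m−25=n, t−25=u, b−25=c, j−25=k, k−25=l, d−25=e.

knuckle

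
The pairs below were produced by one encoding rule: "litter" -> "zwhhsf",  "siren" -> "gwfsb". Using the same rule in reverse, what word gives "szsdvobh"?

elephant

It's a constant shift of +14 (ROT14).
Undoing it on szsdvobh: s−14=e, z−14=l, s−14=e, d−14=p, v−14=h, o−14=a, b−14=n, h−14=t.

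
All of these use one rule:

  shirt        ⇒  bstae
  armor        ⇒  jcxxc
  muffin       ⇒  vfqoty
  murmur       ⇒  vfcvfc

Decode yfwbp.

Shifts by position in shirt: pos 0: s→b (+9), pos 1: h→s (+11), pos 2: i→t (+11), pos 3: r→a (+9), pos 4: t→e (+11) — repeating every 3. A repeating key of period 3 is used — shifts +9, +11, +11 over and over.
Decoding yfwbp: y−9=p, f−11=u, w−11=l, b−9=s, p−11=e.

pulse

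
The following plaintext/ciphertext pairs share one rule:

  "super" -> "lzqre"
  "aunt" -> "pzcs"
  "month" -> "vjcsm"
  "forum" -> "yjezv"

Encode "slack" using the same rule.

lopdh

s(18)→l(11) and u(20)→z(25) fit y≡7x+15 (mod 26); the inverse of 7 mod 26 is 15. Treating letters as 0–25, the rule is x ↦ 7x + 15 (mod 26).
For slack: s(18)→7·18+15≡11=l; l(11)→7·11+15≡14=o; a(0)→7·0+15≡15=p; c(2)→7·2+15≡3=d; k(10)→7·10+15≡7=h (all mod 26).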